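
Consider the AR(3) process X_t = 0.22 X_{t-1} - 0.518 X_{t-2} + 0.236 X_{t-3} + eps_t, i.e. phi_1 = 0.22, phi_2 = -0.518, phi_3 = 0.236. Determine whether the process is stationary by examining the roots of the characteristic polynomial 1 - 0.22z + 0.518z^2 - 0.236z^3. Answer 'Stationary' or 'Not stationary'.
\text{Stationary}

The AR(p) characteristic polynomial is P(z) = 1 - 0.22z + 0.518z^2 - 0.236z^3.
Stationarity requires all roots to lie outside the unit circle, i.e. |z| > 1 for every root.
Degree 3: look for a simple real root z0 first, then factor out (1 - z/z0) and solve the remaining quadratic.
Testing z0 = 2.5: P(2.5) = 1 + (-0.22)(2.5) + (0.518)(2.5)^2 + (-0.236)(2.5)^3
  = 1 + (-0.55) + (3.2375) + (-3.6875) = 0.  So z_0 = 2.5 is a root, |z_0| = 2.5.
Divide out the factor (1 - 0.4 z) = (1 - z/z0) (since 1/z0 = 0.4):
  P(z) = (1 - 0.4 z)(1 + (0.18) z + (0.59) z^2)
  [check: z-coef 0.18 - (0.4) = -0.22; z^2-coef 0.59 - (0.4)(0.18) = 0.518; z^3-coef -(0.4)(0.59) = -0.236.]
Remaining roots from the quadratic factor 1 + (0.18) z + (0.59) z^2:
  Set 1 + (0.18) z + (0.59) z^2 = 0, i.e. a z^2 + b z + c = 0 with a = 0.59, b = 0.18, c = 1.
  Discriminant D = b^2 - 4ac = (0.18)^2 - 4*(0.59)*1 = 0.0324 - (2.36) = -2.3276.
  D < 0, so the roots are the complex-conjugate pair z = (-b +/- i sqrt(-D)) / (2a) = -0.1525 +/- 1.2929i.
  For a conjugate pair |z|^2 = z * conj(z) = (product of roots) = c/a = 1/(0.59) = 1.694915, so |z| = sqrt(1.694915) = 1.3019 for both roots.
Moduli of all roots: 2.5000, 1.3019, 1.3019.
All moduli strictly greater than 1? Yes.
Verdict: Stationary.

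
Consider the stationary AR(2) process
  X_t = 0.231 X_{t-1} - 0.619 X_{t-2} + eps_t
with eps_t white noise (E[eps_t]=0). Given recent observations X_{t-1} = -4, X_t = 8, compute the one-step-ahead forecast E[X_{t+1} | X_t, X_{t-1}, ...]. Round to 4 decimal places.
E[X_{t+1} \mid \mathcal F_t] = 4.3240

For an AR(p) model X_t = c + sum_i phi_i X_{t-i} + eps_t, the
one-step-ahead conditional mean is
  E[X_{t+1} | X_t, ...] = c + sum_i phi_i X_{t+1-i}.
Substitute known values:
  E[X_{t+1} | ...] = (0.231) * (8) + (-0.619) * (-4)
                   = 4.3240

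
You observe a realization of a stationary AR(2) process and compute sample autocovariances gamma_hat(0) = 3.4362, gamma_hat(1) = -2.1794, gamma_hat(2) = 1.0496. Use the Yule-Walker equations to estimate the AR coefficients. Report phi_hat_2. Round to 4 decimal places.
\hat\phi_{2} = -0.1620

The Yule-Walker equations for an AR(p) process read, in matrix form,
  Gamma_p phi = r_p,   with   (Gamma_p)_{ij} = gamma(|i - j|),
                       (r_p)_i = gamma(i),   i,j = 1..p.
Substitute the sample gammas (Toeplitz matrix and right-hand side of size 2):
  Gamma_p = [[3.4362, -2.1794], [-2.1794, 3.4362]]
  r_p     = [-2.1794, 1.0496]
Written out:
  3.4362 phi_1 - 2.1794 phi_2 = -2.1794
  -2.1794 phi_1 + 3.4362 phi_2 = 1.0496
Solve by Cramer's rule:
  det = gamma(0)^2 - gamma(1)^2 = (3.4362)^2 - (-2.1794)^2 = 11.80747044 - 4.74978436 = 7.05768608
  phi_hat_1 = [gamma(1) gamma(0) - gamma(1) gamma(2)] / det = [(-2.1794)(3.4362) - (-2.1794)(1.0496)] / 7.05768608 = -5.20135604 / 7.05768608 = -0.737
  phi_hat_2 = [gamma(0) gamma(2) - gamma(1)^2] / det = [(3.4362)(1.0496) - (-2.1794)^2] / 7.05768608 = -1.14314884 / 7.05768608 = -0.162
So phi_hat = [-0.7370, -0.1620].
Therefore phi_hat_2 = -0.1620.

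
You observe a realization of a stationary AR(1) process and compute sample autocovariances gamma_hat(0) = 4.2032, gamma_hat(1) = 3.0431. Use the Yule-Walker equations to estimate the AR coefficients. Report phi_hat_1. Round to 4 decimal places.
\hat\phi_{1} = 0.7240

The Yule-Walker equations for an AR(p) process read, in matrix form,
  Gamma_p phi = r_p,   with   (Gamma_p)_{ij} = gamma(|i - j|),
                       (r_p)_i = gamma(i),   i,j = 1..p.
Substitute the sample gammas (Toeplitz matrix and right-hand side of size 1):
  Gamma_p = [[4.2032]]
  r_p     = [3.0431]
With p = 1 this is the single equation gamma(0) phi_1 = gamma(1):
  phi_hat_1 = gamma(1) / gamma(0) = 3.0431 / 4.2032 = 0.7240.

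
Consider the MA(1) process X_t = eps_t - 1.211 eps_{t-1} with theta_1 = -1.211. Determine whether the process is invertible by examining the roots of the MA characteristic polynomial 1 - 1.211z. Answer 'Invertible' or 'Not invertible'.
\text{Not invertible}

The MA(q) characteristic polynomial is P(z) = 1 - 1.211z.
Invertibility requires all roots to lie outside the unit circle, i.e. |z| > 1 for every root.
This is linear in z: 1 + (-1.211) z = 0  =>  z = -1/(-1.211) = 0.825764,  |z| = 0.825764.
Moduli of all roots: 0.8258.
All moduli strictly greater than 1? No.
Verdict: Not invertible.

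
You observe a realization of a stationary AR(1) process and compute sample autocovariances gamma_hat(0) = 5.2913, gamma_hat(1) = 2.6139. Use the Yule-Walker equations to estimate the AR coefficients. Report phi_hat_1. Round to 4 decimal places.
\hat\phi_{1} = 0.4940

The Yule-Walker equations for an AR(p) process read, in matrix form,
  Gamma_p phi = r_p,   with   (Gamma_p)_{ij} = gamma(|i - j|),
                       (r_p)_i = gamma(i),   i,j = 1..p.
Substitute the sample gammas (Toeplitz matrix and right-hand side of size 1):
  Gamma_p = [[5.2913]]
  r_p     = [2.6139]
With p = 1 this is the single equation gamma(0) phi_1 = gamma(1):
  phi_hat_1 = gamma(1) / gamma(0) = 2.6139 / 5.2913 = 0.4940.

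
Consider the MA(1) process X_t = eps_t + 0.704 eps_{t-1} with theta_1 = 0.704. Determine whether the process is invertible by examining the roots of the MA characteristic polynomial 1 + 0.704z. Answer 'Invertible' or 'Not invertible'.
\text{Invertible}

The MA(q) characteristic polynomial is P(z) = 1 + 0.704z.
Invertibility requires all roots to lie outside the unit circle, i.e. |z| > 1 for every root.
This is linear in z: 1 + (0.704) z = 0  =>  z = -1/(0.704) = -1.420455,  |z| = 1.420455.
Moduli of all roots: 1.4205.
All moduli strictly greater than 1? Yes.
Verdict: Invertible.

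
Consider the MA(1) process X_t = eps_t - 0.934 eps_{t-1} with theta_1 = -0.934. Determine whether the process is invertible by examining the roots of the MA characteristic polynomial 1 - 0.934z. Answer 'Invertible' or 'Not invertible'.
\text{Invertible}

The MA(q) characteristic polynomial is P(z) = 1 - 0.934z.
Invertibility requires all roots to lie outside the unit circle, i.e. |z| > 1 for every root.
This is linear in z: 1 + (-0.934) z = 0  =>  z = -1/(-0.934) = 1.070664,  |z| = 1.070664.
Moduli of all roots: 1.0707.
All moduli strictly greater than 1? Yes.
Verdict: Invertible.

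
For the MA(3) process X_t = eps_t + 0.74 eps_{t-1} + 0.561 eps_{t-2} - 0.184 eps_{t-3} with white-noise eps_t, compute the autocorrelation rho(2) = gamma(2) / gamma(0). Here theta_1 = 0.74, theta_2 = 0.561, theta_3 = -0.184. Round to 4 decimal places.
\rho(2) = 0.2241

For an MA(q) process with theta_0 = 1, the autocovariance is
  gamma(k) = sigma^2 * sum_{i=0..q-k} theta_i * theta_{i+k},
and rho(k) = gamma(k) / gamma(0). Sigma^2 cancels.
  numerator   = (1)*(0.561) + (0.74)*(-0.184) = 0.42484.
  denominator = (1)^2 + (0.74)^2 + (0.561)^2 + (-0.184)^2 = 1.896177.
  rho(2) = 0.42484 / 1.896177 = 0.2241.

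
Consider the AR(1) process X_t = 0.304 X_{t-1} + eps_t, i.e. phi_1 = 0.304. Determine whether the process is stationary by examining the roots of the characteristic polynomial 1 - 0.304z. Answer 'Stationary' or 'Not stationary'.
\text{Stationary}

The AR(p) characteristic polynomial is P(z) = 1 - 0.304z.
Stationarity requires all roots to lie outside the unit circle, i.e. |z| > 1 for every root.
This is linear in z: 1 + (-0.304) z = 0  =>  z = -1/(-0.304) = 3.289474,  |z| = 3.289474.
Moduli of all roots: 3.2895.
All moduli strictly greater than 1? Yes.
Verdict: Stationary.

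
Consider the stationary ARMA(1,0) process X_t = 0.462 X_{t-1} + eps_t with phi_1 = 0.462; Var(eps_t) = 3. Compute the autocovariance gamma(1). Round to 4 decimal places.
\gamma(1) = 1.7621

Multiply the model equation by X_{t-k} and take expectations. With theta_0 = psi_0 = 1 and psi_j the MA(infinity) weights, this gives
  gamma(k) - sum_i phi_i gamma(k-i) = c_k,
  c_k = sigma^2 * sum_{j=k..q} theta_j psi_{j-k}   (c_k = 0 for k > q),
using gamma(-m) = gamma(m).
Pure AR (q = 0): c_0 = sigma^2 = 3, c_k = 0 for k >= 1.
Equations for k = 0 and k = 1 (AR order 1):
  gamma(0) = phi_1 gamma(1) + c_0
  gamma(1) = phi_1 gamma(0) + c_1
Substituting the second into the first: gamma(0) (1 - phi_1^2) = c_0 + phi_1 c_1, so
  gamma(0) = c_0 / (1 - phi_1^2) = 3 / (1 - (0.462)^2) = 3 / 0.786556 = 3.814096.
  gamma(1) = phi_1 gamma(0) = (0.462)(3.814096) = 1.762112.
Therefore gamma(1) = 1.7621 (to 4 decimal places).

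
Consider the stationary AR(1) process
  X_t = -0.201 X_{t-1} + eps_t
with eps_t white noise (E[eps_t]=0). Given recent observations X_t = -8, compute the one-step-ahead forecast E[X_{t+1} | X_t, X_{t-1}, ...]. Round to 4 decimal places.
E[X_{t+1} \mid \mathcal F_t] = 1.6080

For an AR(p) model X_t = c + sum_i phi_i X_{t-i} + eps_t, the
one-step-ahead conditional mean is
  E[X_{t+1} | X_t, ...] = c + sum_i phi_i X_{t+1-i}.
Substitute known values:
  E[X_{t+1} | ...] = (-0.201) * (-8)
                   = 1.6080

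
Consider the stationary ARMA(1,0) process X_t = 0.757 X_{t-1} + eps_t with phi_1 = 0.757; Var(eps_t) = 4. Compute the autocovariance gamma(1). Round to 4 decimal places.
\gamma(1) = 7.0921

Multiply the model equation by X_{t-k} and take expectations. With theta_0 = psi_0 = 1 and psi_j the MA(infinity) weights, this gives
  gamma(k) - sum_i phi_i gamma(k-i) = c_k,
  c_k = sigma^2 * sum_{j=k..q} theta_j psi_{j-k}   (c_k = 0 for k > q),
using gamma(-m) = gamma(m).
Pure AR (q = 0): c_0 = sigma^2 = 4, c_k = 0 for k >= 1.
Equations for k = 0 and k = 1 (AR order 1):
  gamma(0) = phi_1 gamma(1) + c_0
  gamma(1) = phi_1 gamma(0) + c_1
Substituting the second into the first: gamma(0) (1 - phi_1^2) = c_0 + phi_1 c_1, so
  gamma(0) = c_0 / (1 - phi_1^2) = 4 / (1 - (0.757)^2) = 4 / 0.426951 = 9.368757.
  gamma(1) = phi_1 gamma(0) = (0.757)(9.368757) = 7.092149.
Therefore gamma(1) = 7.0921 (to 4 decimal places).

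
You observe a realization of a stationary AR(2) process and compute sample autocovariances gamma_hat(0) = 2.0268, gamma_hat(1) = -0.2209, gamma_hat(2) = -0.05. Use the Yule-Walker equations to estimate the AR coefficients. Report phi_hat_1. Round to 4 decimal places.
\hat\phi_{1} = -0.1130

The Yule-Walker equations for an AR(p) process read, in matrix form,
  Gamma_p phi = r_p,   with   (Gamma_p)_{ij} = gamma(|i - j|),
                       (r_p)_i = gamma(i),   i,j = 1..p.
Substitute the sample gammas (Toeplitz matrix and right-hand side of size 2):
  Gamma_p = [[2.0268, -0.2209], [-0.2209, 2.0268]]
  r_p     = [-0.2209, -0.05]
Written out:
  2.0268 phi_1 - 0.2209 phi_2 = -0.2209
  -0.2209 phi_1 + 2.0268 phi_2 = -0.05
Solve by Cramer's rule:
  det = gamma(0)^2 - gamma(1)^2 = (2.0268)^2 - (-0.2209)^2 = 4.10791824 - 0.04879681 = 4.05912143
  phi_hat_1 = [gamma(1) gamma(0) - gamma(1) gamma(2)] / det = [(-0.2209)(2.0268) - (-0.2209)(-0.05)] / 4.05912143 = -0.45876512 / 4.05912143 = -0.113
  phi_hat_2 = [gamma(0) gamma(2) - gamma(1)^2] / det = [(2.0268)(-0.05) - (-0.2209)^2] / 4.05912143 = -0.15013681 / 4.05912143 = -0.037
So phi_hat = [-0.1130, -0.0370].
Therefore phi_hat_1 = -0.1130.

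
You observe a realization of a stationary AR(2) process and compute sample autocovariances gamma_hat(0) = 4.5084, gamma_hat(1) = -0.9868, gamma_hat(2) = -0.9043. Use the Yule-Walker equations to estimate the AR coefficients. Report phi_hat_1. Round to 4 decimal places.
\hat\phi_{1} = -0.2760

The Yule-Walker equations for an AR(p) process read, in matrix form,
  Gamma_p phi = r_p,   with   (Gamma_p)_{ij} = gamma(|i - j|),
                       (r_p)_i = gamma(i),   i,j = 1..p.
Substitute the sample gammas (Toeplitz matrix and right-hand side of size 2):
  Gamma_p = [[4.5084, -0.9868], [-0.9868, 4.5084]]
  r_p     = [-0.9868, -0.9043]
Written out:
  4.5084 phi_1 - 0.9868 phi_2 = -0.9868
  -0.9868 phi_1 + 4.5084 phi_2 = -0.9043
Solve by Cramer's rule:
  det = gamma(0)^2 - gamma(1)^2 = (4.5084)^2 - (-0.9868)^2 = 20.32567056 - 0.97377424 = 19.35189632
  phi_hat_1 = [gamma(1) gamma(0) - gamma(1) gamma(2)] / det = [(-0.9868)(4.5084) - (-0.9868)(-0.9043)] / 19.35189632 = -5.34125236 / 19.35189632 = -0.276
  phi_hat_2 = [gamma(0) gamma(2) - gamma(1)^2] / det = [(4.5084)(-0.9043) - (-0.9868)^2] / 19.35189632 = -5.05072036 / 19.35189632 = -0.261
So phi_hat = [-0.2760, -0.2610].
Therefore phi_hat_1 = -0.2760.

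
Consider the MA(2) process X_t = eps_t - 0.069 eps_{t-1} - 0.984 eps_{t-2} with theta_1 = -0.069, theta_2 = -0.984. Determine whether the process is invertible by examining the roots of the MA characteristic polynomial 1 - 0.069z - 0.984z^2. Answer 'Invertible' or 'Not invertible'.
\text{Not invertible}

The MA(q) characteristic polynomial is P(z) = 1 - 0.069z - 0.984z^2.
Invertibility requires all roots to lie outside the unit circle, i.e. |z| > 1 for every root.
Set 1 + (-0.069) z + (-0.984) z^2 = 0, i.e. a z^2 + b z + c = 0 with a = -0.984, b = -0.069, c = 1.
Discriminant D = b^2 - 4ac = (-0.069)^2 - 4*(-0.984)*1 = 0.004761 - (-3.936) = 3.940761.
D >= 0, so the roots are real: z = (-b +/- sqrt(D)) / (2a) = (0.069 +/- 1.985135) / (-1.968).
  z_1 = (0.069 + 1.985135) / (-1.968) = -1.0438,   |z_1| = 1.0438.
  z_2 = (0.069 - 1.985135) / (-1.968) = 0.9736,   |z_2| = 0.9736.
Moduli of all roots: 1.0438, 0.9736.
All moduli strictly greater than 1? No.
Verdict: Not invertible.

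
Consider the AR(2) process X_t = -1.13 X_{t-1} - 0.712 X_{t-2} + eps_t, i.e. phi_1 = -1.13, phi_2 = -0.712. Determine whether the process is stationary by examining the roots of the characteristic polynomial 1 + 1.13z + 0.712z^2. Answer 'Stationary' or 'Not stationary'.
\text{Stationary}

The AR(p) characteristic polynomial is P(z) = 1 + 1.13z + 0.712z^2.
Stationarity requires all roots to lie outside the unit circle, i.e. |z| > 1 for every root.
Set 1 + (1.13) z + (0.712) z^2 = 0, i.e. a z^2 + b z + c = 0 with a = 0.712, b = 1.13, c = 1.
Discriminant D = b^2 - 4ac = (1.13)^2 - 4*(0.712)*1 = 1.2769 - (2.848) = -1.5711.
D < 0, so the roots are the complex-conjugate pair z = (-b +/- i sqrt(-D)) / (2a) = -0.7935 +/- 0.8802i.
For a conjugate pair |z|^2 = z * conj(z) = (product of roots) = c/a = 1/(0.712) = 1.404494, so |z| = sqrt(1.404494) = 1.1851 for both roots.
Moduli of all roots: 1.1851, 1.1851.
All moduli strictly greater than 1? Yes.
Verdict: Stationary.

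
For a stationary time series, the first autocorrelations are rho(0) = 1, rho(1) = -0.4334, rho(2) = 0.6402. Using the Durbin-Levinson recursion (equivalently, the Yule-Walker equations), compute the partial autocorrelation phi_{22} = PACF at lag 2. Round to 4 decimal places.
\phi_{22} = 0.5570

The PACF at lag k is phi_{kk}, the last component of the solution
to the Yule-Walker system G_k phi = r_k where
  (G_k)_{ij} = rho(|i - j|), (r_k)_i = rho(i), i,j = 1..k.
Equivalently, Durbin-Levinson gives phi_{kk} iteratively:
  phi_{11} = rho(1)
  phi_{kk} = [rho(k) - sum_{j=1..k-1} phi_{k-1,j} rho(k-j)]
            / [1 - sum_{j=1..k-1} phi_{k-1,j} rho(j)],
  phi_{k,j} = phi_{k-1,j} - phi_{kk} phi_{k-1,k-j},  j = 1..k-1.
Step k = 1:
  phi_11 = rho(1) = -0.4334.
Step k = 2:
  phi_22 = [rho(2) - phi_11 rho(1)] / [1 - phi_11 rho(1)] = [0.6402 - (-0.4334)(-0.4334)] / [1 - (-0.4334)(-0.4334)]
         = 0.45236444 / 0.81216444 = 0.557.
Therefore phi_{22} = 0.5570.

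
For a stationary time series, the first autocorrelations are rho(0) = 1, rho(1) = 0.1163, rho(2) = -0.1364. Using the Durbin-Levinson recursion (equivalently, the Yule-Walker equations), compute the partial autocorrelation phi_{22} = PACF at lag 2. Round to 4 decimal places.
\phi_{22} = -0.1520

The PACF at lag k is phi_{kk}, the last component of the solution
to the Yule-Walker system G_k phi = r_k where
  (G_k)_{ij} = rho(|i - j|), (r_k)_i = rho(i), i,j = 1..k.
Equivalently, Durbin-Levinson gives phi_{kk} iteratively:
  phi_{11} = rho(1)
  phi_{kk} = [rho(k) - sum_{j=1..k-1} phi_{k-1,j} rho(k-j)]
            / [1 - sum_{j=1..k-1} phi_{k-1,j} rho(j)],
  phi_{k,j} = phi_{k-1,j} - phi_{kk} phi_{k-1,k-j},  j = 1..k-1.
Step k = 1:
  phi_11 = rho(1) = 0.1163.
Step k = 2:
  phi_22 = [rho(2) - phi_11 rho(1)] / [1 - phi_11 rho(1)] = [-0.1364 - (0.1163)(0.1163)] / [1 - (0.1163)(0.1163)]
         = -0.14992569 / 0.98647431 = -0.152.
Therefore phi_{22} = -0.1520.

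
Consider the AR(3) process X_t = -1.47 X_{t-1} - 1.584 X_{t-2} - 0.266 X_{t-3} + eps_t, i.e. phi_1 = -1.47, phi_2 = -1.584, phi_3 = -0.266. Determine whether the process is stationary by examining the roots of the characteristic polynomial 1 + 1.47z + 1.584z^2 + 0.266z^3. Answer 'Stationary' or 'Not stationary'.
\text{Not stationary}

The AR(p) characteristic polynomial is P(z) = 1 + 1.47z + 1.584z^2 + 0.266z^3.
Stationarity requires all roots to lie outside the unit circle, i.e. |z| > 1 for every root.
Degree 3: look for a simple real root z0 first, then factor out (1 - z/z0) and solve the remaining quadratic.
Testing z0 = -5: P(-5) = 1 + (1.47)(-5) + (1.584)(-5)^2 + (0.266)(-5)^3
  = 1 + (-7.35) + (39.6) + (-33.25) = 0.  So z_0 = -5 is a root, |z_0| = 5.
Divide out the factor (1 + 0.2 z) = (1 - z/z0) (since 1/z0 = -0.2):
  P(z) = (1 + 0.2 z)(1 + (1.27) z + (1.33) z^2)
  [check: z-coef 1.27 - (-0.2) = 1.47; z^2-coef 1.33 - (-0.2)(1.27) = 1.584; z^3-coef -(-0.2)(1.33) = 0.266.]
Remaining roots from the quadratic factor 1 + (1.27) z + (1.33) z^2:
  Set 1 + (1.27) z + (1.33) z^2 = 0, i.e. a z^2 + b z + c = 0 with a = 1.33, b = 1.27, c = 1.
  Discriminant D = b^2 - 4ac = (1.27)^2 - 4*(1.33)*1 = 1.6129 - (5.32) = -3.7071.
  D < 0, so the roots are the complex-conjugate pair z = (-b +/- i sqrt(-D)) / (2a) = -0.4774 +/- 0.7238i.
  For a conjugate pair |z|^2 = z * conj(z) = (product of roots) = c/a = 1/(1.33) = 0.75188, so |z| = sqrt(0.75188) = 0.8671 for both roots.
Moduli of all roots: 5.0000, 0.8671, 0.8671.
All moduli strictly greater than 1? No.
Verdict: Not stationary.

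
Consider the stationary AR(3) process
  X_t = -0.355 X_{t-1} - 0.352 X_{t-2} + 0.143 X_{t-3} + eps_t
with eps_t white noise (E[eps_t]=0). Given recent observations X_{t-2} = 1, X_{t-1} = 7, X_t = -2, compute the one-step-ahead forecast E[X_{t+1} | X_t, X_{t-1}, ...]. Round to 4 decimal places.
E[X_{t+1} \mid \mathcal F_t] = -1.6110

For an AR(p) model X_t = c + sum_i phi_i X_{t-i} + eps_t, the
one-step-ahead conditional mean is
  E[X_{t+1} | X_t, ...] = c + sum_i phi_i X_{t+1-i}.
Substitute known values:
  E[X_{t+1} | ...] = (-0.355) * (-2) + (-0.352) * (7) + (0.143) * (1)
                   = -1.6110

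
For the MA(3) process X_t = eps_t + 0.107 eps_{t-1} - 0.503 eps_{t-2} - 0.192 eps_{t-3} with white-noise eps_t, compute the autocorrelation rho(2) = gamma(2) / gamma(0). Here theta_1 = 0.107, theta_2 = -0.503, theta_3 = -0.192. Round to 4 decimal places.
\rho(2) = -0.4023

For an MA(q) process with theta_0 = 1, the autocovariance is
  gamma(k) = sigma^2 * sum_{i=0..q-k} theta_i * theta_{i+k},
and rho(k) = gamma(k) / gamma(0). Sigma^2 cancels.
  numerator   = (1)*(-0.503) + (0.107)*(-0.192) = -0.523544.
  denominator = (1)^2 + (0.107)^2 + (-0.503)^2 + (-0.192)^2 = 1.301322.
  rho(2) = -0.523544 / 1.301322 = -0.4023.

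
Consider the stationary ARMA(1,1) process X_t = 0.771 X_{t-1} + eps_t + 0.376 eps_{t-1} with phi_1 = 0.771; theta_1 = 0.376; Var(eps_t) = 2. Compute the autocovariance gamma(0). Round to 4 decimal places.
\gamma(0) = 8.4879

Multiply the model equation by X_{t-k} and take expectations. With theta_0 = psi_0 = 1 and psi_j the MA(infinity) weights, this gives
  gamma(k) - sum_i phi_i gamma(k-i) = c_k,
  c_k = sigma^2 * sum_{j=k..q} theta_j psi_{j-k}   (c_k = 0 for k > q),
using gamma(-m) = gamma(m).
psi-weights needed (psi_j = theta_j + sum_i phi_i psi_{j-i}):
  psi_1 = theta_1 + phi_1 = 0.376 + (0.771) = 1.147
Right-hand sides:
  c_0 = sigma^2 (1 + theta_1 psi_1) = 2 * (1 + (0.376)(1.147)) = 2 * 1.431272 = 2.862544
  c_1 = sigma^2 theta_1 = 2 * (0.376) = 0.752
  c_2 = 0
Equations for k = 0 and k = 1 (AR order 1):
  gamma(0) = phi_1 gamma(1) + c_0
  gamma(1) = phi_1 gamma(0) + c_1
Substituting the second into the first: gamma(0) (1 - phi_1^2) = c_0 + phi_1 c_1, so
  gamma(0) = (c_0 + phi_1 c_1) / (1 - phi_1^2) = (2.862544 + (0.771)(0.752)) / (1 - (0.771)^2) = 3.442336 / 0.405559 = 8.48788.
Therefore gamma(0) = 8.4879 (to 4 decimal places).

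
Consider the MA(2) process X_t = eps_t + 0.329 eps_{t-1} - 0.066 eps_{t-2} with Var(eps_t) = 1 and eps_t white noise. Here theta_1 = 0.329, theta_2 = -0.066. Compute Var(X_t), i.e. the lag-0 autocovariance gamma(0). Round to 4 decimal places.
\gamma(0) = 1.1126

For an MA(q) process X_t = eps_t + sum_i theta_i eps_{t-i} with
Var(eps_t) = sigma^2, the variance is
  gamma(0) = sigma^2 * (1 + sum_i theta_i^2).
  sum_i theta_i^2 = (0.329)^2 + (-0.066)^2 = 0.108241 + 0.004356 = 0.112597.
  gamma(0) = 1 * (1 + 0.112597) = 1 * 1.112597 = 1.112597, which rounds to 1.1126.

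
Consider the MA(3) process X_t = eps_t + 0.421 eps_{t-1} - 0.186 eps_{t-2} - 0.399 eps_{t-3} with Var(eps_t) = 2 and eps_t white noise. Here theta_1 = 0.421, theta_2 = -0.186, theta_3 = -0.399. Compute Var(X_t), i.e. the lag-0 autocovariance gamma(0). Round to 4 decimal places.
\gamma(0) = 2.7421

For an MA(q) process X_t = eps_t + sum_i theta_i eps_{t-i} with
Var(eps_t) = sigma^2, the variance is
  gamma(0) = sigma^2 * (1 + sum_i theta_i^2).
  sum_i theta_i^2 = (0.421)^2 + (-0.186)^2 + (-0.399)^2 = 0.177241 + 0.034596 + 0.159201 = 0.371038.
  gamma(0) = 2 * (1 + 0.371038) = 2 * 1.371038 = 2.742076, which rounds to 2.7421.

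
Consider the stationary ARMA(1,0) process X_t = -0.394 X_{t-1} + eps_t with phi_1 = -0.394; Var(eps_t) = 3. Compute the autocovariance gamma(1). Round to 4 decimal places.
\gamma(1) = -1.3992

Multiply the model equation by X_{t-k} and take expectations. With theta_0 = psi_0 = 1 and psi_j the MA(infinity) weights, this gives
  gamma(k) - sum_i phi_i gamma(k-i) = c_k,
  c_k = sigma^2 * sum_{j=k..q} theta_j psi_{j-k}   (c_k = 0 for k > q),
using gamma(-m) = gamma(m).
Pure AR (q = 0): c_0 = sigma^2 = 3, c_k = 0 for k >= 1.
Equations for k = 0 and k = 1 (AR order 1):
  gamma(0) = phi_1 gamma(1) + c_0
  gamma(1) = phi_1 gamma(0) + c_1
Substituting the second into the first: gamma(0) (1 - phi_1^2) = c_0 + phi_1 c_1, so
  gamma(0) = c_0 / (1 - phi_1^2) = 3 / (1 - (-0.394)^2) = 3 / 0.844764 = 3.551288.
  gamma(1) = phi_1 gamma(0) = (-0.394)(3.551288) = -1.399207.
Therefore gamma(1) = -1.3992 (to 4 decimal places).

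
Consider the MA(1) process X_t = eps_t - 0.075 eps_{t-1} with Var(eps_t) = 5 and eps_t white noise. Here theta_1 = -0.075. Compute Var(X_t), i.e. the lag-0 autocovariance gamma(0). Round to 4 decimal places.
\gamma(0) = 5.0281

For an MA(q) process X_t = eps_t + sum_i theta_i eps_{t-i} with
Var(eps_t) = sigma^2, the variance is
  gamma(0) = sigma^2 * (1 + sum_i theta_i^2).
  sum_i theta_i^2 = (-0.075)^2 = 0.005625.
  gamma(0) = 5 * (1 + 0.005625) = 5 * 1.005625 = 5.028125, which rounds to 5.0281.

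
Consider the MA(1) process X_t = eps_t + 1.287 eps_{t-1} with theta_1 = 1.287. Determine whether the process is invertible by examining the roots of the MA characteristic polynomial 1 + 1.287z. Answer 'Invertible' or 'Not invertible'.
\text{Not invertible}

The MA(q) characteristic polynomial is P(z) = 1 + 1.287z.
Invertibility requires all roots to lie outside the unit circle, i.e. |z| > 1 for every root.
This is linear in z: 1 + (1.287) z = 0  =>  z = -1/(1.287) = -0.777001,  |z| = 0.777001.
Moduli of all roots: 0.7770.
All moduli strictly greater than 1? No.
Verdict: Not invertible.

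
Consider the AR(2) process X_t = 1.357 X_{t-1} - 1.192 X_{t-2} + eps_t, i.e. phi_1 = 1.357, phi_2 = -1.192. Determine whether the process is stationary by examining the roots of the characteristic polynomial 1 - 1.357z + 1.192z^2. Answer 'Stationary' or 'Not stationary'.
\text{Not stationary}

The AR(p) characteristic polynomial is P(z) = 1 - 1.357z + 1.192z^2.
Stationarity requires all roots to lie outside the unit circle, i.e. |z| > 1 for every root.
Set 1 + (-1.357) z + (1.192) z^2 = 0, i.e. a z^2 + b z + c = 0 with a = 1.192, b = -1.357, c = 1.
Discriminant D = b^2 - 4ac = (-1.357)^2 - 4*(1.192)*1 = 1.841449 - (4.768) = -2.926551.
D < 0, so the roots are the complex-conjugate pair z = (-b +/- i sqrt(-D)) / (2a) = 0.5692 +/- 0.7176i.
For a conjugate pair |z|^2 = z * conj(z) = (product of roots) = c/a = 1/(1.192) = 0.838926, so |z| = sqrt(0.838926) = 0.9159 for both roots.
Moduli of all roots: 0.9159, 0.9159.
All moduli strictly greater than 1? No.
Verdict: Not stationary.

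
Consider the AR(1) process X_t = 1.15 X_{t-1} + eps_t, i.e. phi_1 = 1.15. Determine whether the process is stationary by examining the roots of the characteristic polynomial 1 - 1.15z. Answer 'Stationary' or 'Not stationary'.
\text{Not stationary}

The AR(p) characteristic polynomial is P(z) = 1 - 1.15z.
Stationarity requires all roots to lie outside the unit circle, i.e. |z| > 1 for every root.
This is linear in z: 1 + (-1.15) z = 0  =>  z = -1/(-1.15) = 0.869565,  |z| = 0.869565.
Moduli of all roots: 0.8696.
All moduli strictly greater than 1? No.
Verdict: Not stationary.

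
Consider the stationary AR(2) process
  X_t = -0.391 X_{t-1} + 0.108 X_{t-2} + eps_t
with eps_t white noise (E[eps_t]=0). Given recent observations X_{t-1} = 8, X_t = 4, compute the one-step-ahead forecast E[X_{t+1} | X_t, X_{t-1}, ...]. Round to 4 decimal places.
E[X_{t+1} \mid \mathcal F_t] = -0.7000

For an AR(p) model X_t = c + sum_i phi_i X_{t-i} + eps_t, the
one-step-ahead conditional mean is
  E[X_{t+1} | X_t, ...] = c + sum_i phi_i X_{t+1-i}.
Substitute known values:
  E[X_{t+1} | ...] = (-0.391) * (4) + (0.108) * (8)
                   = -0.7000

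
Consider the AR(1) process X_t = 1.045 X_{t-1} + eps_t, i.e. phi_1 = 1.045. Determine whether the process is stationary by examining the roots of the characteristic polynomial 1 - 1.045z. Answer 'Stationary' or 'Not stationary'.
\text{Not stationary}

The AR(p) characteristic polynomial is P(z) = 1 - 1.045z.
Stationarity requires all roots to lie outside the unit circle, i.e. |z| > 1 for every root.
This is linear in z: 1 + (-1.045) z = 0  =>  z = -1/(-1.045) = 0.956938,  |z| = 0.956938.
Moduli of all roots: 0.9569.
All moduli strictly greater than 1? No.
Verdict: Not stationary.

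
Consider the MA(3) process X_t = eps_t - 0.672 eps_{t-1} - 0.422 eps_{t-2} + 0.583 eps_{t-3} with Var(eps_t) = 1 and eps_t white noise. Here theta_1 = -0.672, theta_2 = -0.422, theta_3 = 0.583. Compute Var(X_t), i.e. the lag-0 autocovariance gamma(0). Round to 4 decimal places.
\gamma(0) = 1.9696

For an MA(q) process X_t = eps_t + sum_i theta_i eps_{t-i} with
Var(eps_t) = sigma^2, the variance is
  gamma(0) = sigma^2 * (1 + sum_i theta_i^2).
  sum_i theta_i^2 = (-0.672)^2 + (-0.422)^2 + (0.583)^2 = 0.451584 + 0.178084 + 0.339889 = 0.969557.
  gamma(0) = 1 * (1 + 0.969557) = 1 * 1.969557 = 1.969557, which rounds to 1.9696.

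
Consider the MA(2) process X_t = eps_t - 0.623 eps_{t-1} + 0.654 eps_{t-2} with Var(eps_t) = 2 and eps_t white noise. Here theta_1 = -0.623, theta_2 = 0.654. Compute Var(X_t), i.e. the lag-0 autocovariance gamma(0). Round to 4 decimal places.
\gamma(0) = 3.6317

For an MA(q) process X_t = eps_t + sum_i theta_i eps_{t-i} with
Var(eps_t) = sigma^2, the variance is
  gamma(0) = sigma^2 * (1 + sum_i theta_i^2).
  sum_i theta_i^2 = (-0.623)^2 + (0.654)^2 = 0.388129 + 0.427716 = 0.815845.
  gamma(0) = 2 * (1 + 0.815845) = 2 * 1.815845 = 3.63169, which rounds to 3.6317.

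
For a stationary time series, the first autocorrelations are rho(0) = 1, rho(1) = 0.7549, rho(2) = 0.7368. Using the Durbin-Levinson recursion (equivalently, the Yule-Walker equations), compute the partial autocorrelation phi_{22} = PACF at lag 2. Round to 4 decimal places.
\phi_{22} = 0.3881

The PACF at lag k is phi_{kk}, the last component of the solution
to the Yule-Walker system G_k phi = r_k where
  (G_k)_{ij} = rho(|i - j|), (r_k)_i = rho(i), i,j = 1..k.
Equivalently, Durbin-Levinson gives phi_{kk} iteratively:
  phi_{11} = rho(1)
  phi_{kk} = [rho(k) - sum_{j=1..k-1} phi_{k-1,j} rho(k-j)]
            / [1 - sum_{j=1..k-1} phi_{k-1,j} rho(j)],
  phi_{k,j} = phi_{k-1,j} - phi_{kk} phi_{k-1,k-j},  j = 1..k-1.
Step k = 1:
  phi_11 = rho(1) = 0.7549.
Step k = 2:
  phi_22 = [rho(2) - phi_11 rho(1)] / [1 - phi_11 rho(1)] = [0.7368 - (0.7549)(0.7549)] / [1 - (0.7549)(0.7549)]
         = 0.16692599 / 0.43012599 = 0.3881.
Therefore phi_{22} = 0.3881.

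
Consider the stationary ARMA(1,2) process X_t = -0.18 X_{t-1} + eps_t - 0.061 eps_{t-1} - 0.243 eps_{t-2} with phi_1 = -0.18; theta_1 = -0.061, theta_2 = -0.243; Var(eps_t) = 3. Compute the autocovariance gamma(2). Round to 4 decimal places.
\gamma(2) = -0.6208

Multiply the model equation by X_{t-k} and take expectations. With theta_0 = psi_0 = 1 and psi_j the MA(infinity) weights, this gives
  gamma(k) - sum_i phi_i gamma(k-i) = c_k,
  c_k = sigma^2 * sum_{j=k..q} theta_j psi_{j-k}   (c_k = 0 for k > q),
using gamma(-m) = gamma(m).
psi-weights needed (psi_j = theta_j + sum_i phi_i psi_{j-i}):
  psi_1 = theta_1 + phi_1 = -0.061 + (-0.18) = -0.241
  psi_2 = theta_2 + phi_1 psi_1 = -0.243 + (-0.18)(-0.241) = -0.19962
Right-hand sides:
  c_0 = sigma^2 (1 + theta_1 psi_1 + theta_2 psi_2) = 3 * (1 + (-0.061)(-0.241) + (-0.243)(-0.19962)) = 3 * 1.063209 = 3.189626
  c_1 = sigma^2 (theta_1 + theta_2 psi_1) = 3 * (-0.061 + (-0.243)(-0.241)) = -0.007311
  c_2 = sigma^2 theta_2 = 3 * (-0.243) = -0.729
Equations for k = 0 and k = 1 (AR order 1):
  gamma(0) = phi_1 gamma(1) + c_0
  gamma(1) = phi_1 gamma(0) + c_1
Substituting the second into the first: gamma(0) (1 - phi_1^2) = c_0 + phi_1 c_1, so
  gamma(0) = (c_0 + phi_1 c_1) / (1 - phi_1^2) = (3.189626 + (-0.18)(-0.007311)) / (1 - (-0.18)^2) = 3.190942 / 0.9676 = 3.29779.
  gamma(1) = phi_1 gamma(0) + c_1 = (-0.18)(3.29779) + (-0.007311) = -0.600913.
For k = 2: gamma(2) = phi_1 gamma(1) + c_2
  = (-0.18)(-0.600913) + (-0.729) = -0.620836.
Therefore gamma(2) = -0.6208 (to 4 decimal places).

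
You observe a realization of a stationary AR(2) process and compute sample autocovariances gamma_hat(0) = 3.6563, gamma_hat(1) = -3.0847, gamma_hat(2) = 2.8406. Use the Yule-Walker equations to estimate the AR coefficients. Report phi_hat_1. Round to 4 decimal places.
\hat\phi_{1} = -0.6530

The Yule-Walker equations for an AR(p) process read, in matrix form,
  Gamma_p phi = r_p,   with   (Gamma_p)_{ij} = gamma(|i - j|),
                       (r_p)_i = gamma(i),   i,j = 1..p.
Substitute the sample gammas (Toeplitz matrix and right-hand side of size 2):
  Gamma_p = [[3.6563, -3.0847], [-3.0847, 3.6563]]
  r_p     = [-3.0847, 2.8406]
Written out:
  3.6563 phi_1 - 3.0847 phi_2 = -3.0847
  -3.0847 phi_1 + 3.6563 phi_2 = 2.8406
Solve by Cramer's rule:
  det = gamma(0)^2 - gamma(1)^2 = (3.6563)^2 - (-3.0847)^2 = 13.36852969 - 9.51537409 = 3.8531556
  phi_hat_1 = [gamma(1) gamma(0) - gamma(1) gamma(2)] / det = [(-3.0847)(3.6563) - (-3.0847)(2.8406)] / 3.8531556 = -2.51618979 / 3.8531556 = -0.653
  phi_hat_2 = [gamma(0) gamma(2) - gamma(1)^2] / det = [(3.6563)(2.8406) - (-3.0847)^2] / 3.8531556 = 0.87071169 / 3.8531556 = 0.226
So phi_hat = [-0.6530, 0.2260].
Therefore phi_hat_1 = -0.6530.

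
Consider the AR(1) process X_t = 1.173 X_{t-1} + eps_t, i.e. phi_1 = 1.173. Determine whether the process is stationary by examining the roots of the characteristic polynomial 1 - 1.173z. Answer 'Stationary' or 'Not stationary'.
\text{Not stationary}

The AR(p) characteristic polynomial is P(z) = 1 - 1.173z.
Stationarity requires all roots to lie outside the unit circle, i.e. |z| > 1 for every root.
This is linear in z: 1 + (-1.173) z = 0  =>  z = -1/(-1.173) = 0.852515,  |z| = 0.852515.
Moduli of all roots: 0.8525.
All moduli strictly greater than 1? No.
Verdict: Not stationary.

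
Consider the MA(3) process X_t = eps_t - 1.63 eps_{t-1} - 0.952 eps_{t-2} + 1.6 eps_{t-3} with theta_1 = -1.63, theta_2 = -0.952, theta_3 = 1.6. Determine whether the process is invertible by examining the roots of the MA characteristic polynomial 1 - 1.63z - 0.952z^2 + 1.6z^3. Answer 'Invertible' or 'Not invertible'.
\text{Not invertible}

The MA(q) characteristic polynomial is P(z) = 1 - 1.63z - 0.952z^2 + 1.6z^3.
Invertibility requires all roots to lie outside the unit circle, i.e. |z| > 1 for every root.
Degree 3: look for a simple real root z0 first, then factor out (1 - z/z0) and solve the remaining quadratic.
Testing z0 = 0.625: P(0.625) = 1 + (-1.63)(0.625) + (-0.952)(0.625)^2 + (1.6)(0.625)^3
  = 1 + (-1.01875) + (-0.371875) + (0.390625) = 0.  So z_0 = 0.625 is a root, |z_0| = 0.625.
Divide out the factor (1 - 1.6 z) = (1 - z/z0) (since 1/z0 = 1.6):
  P(z) = (1 - 1.6 z)(1 + (-0.03) z + (-1) z^2)
  [check: z-coef -0.03 - (1.6) = -1.63; z^2-coef -1 - (1.6)(-0.03) = -0.952; z^3-coef -(1.6)(-1) = 1.6.]
Remaining roots from the quadratic factor 1 + (-0.03) z + (-1) z^2:
  Set 1 + (-0.03) z + (-1) z^2 = 0, i.e. a z^2 + b z + c = 0 with a = -1, b = -0.03, c = 1.
  Discriminant D = b^2 - 4ac = (-0.03)^2 - 4*(-1)*1 = 0.0009 - (-4) = 4.0009.
  D >= 0, so the roots are real: z = (-b +/- sqrt(D)) / (2a) = (0.03 +/- 2.000225) / (-2).
    z_1 = (0.03 + 2.000225) / (-2) = -1.0151,   |z_1| = 1.0151.
    z_2 = (0.03 - 2.000225) / (-2) = 0.9851,   |z_2| = 0.9851.
Moduli of all roots: 0.6250, 1.0151, 0.9851.
All moduli strictly greater than 1? No.
Verdict: Not invertible.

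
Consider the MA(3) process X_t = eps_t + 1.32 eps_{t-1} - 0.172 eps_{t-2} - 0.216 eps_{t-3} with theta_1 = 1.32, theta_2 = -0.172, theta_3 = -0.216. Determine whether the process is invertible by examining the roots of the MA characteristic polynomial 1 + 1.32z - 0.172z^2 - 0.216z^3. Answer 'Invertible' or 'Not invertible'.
\text{Not invertible}

The MA(q) characteristic polynomial is P(z) = 1 + 1.32z - 0.172z^2 - 0.216z^3.
Invertibility requires all roots to lie outside the unit circle, i.e. |z| > 1 for every root.
Degree 3: look for a simple real root z0 first, then factor out (1 - z/z0) and solve the remaining quadratic.
Testing z0 = -2.5: P(-2.5) = 1 + (1.32)(-2.5) + (-0.172)(-2.5)^2 + (-0.216)(-2.5)^3
  = 1 + (-3.3) + (-1.075) + (3.375) = 0.  So z_0 = -2.5 is a root, |z_0| = 2.5.
Divide out the factor (1 + 0.4 z) = (1 - z/z0) (since 1/z0 = -0.4):
  P(z) = (1 + 0.4 z)(1 + (0.92) z + (-0.54) z^2)
  [check: z-coef 0.92 - (-0.4) = 1.32; z^2-coef -0.54 - (-0.4)(0.92) = -0.172; z^3-coef -(-0.4)(-0.54) = -0.216.]
Remaining roots from the quadratic factor 1 + (0.92) z + (-0.54) z^2:
  Set 1 + (0.92) z + (-0.54) z^2 = 0, i.e. a z^2 + b z + c = 0 with a = -0.54, b = 0.92, c = 1.
  Discriminant D = b^2 - 4ac = (0.92)^2 - 4*(-0.54)*1 = 0.8464 - (-2.16) = 3.0064.
  D >= 0, so the roots are real: z = (-b +/- sqrt(D)) / (2a) = (-0.92 +/- 1.733897) / (-1.08).
    z_1 = (-0.92 + 1.733897) / (-1.08) = -0.7536,   |z_1| = 0.7536.
    z_2 = (-0.92 - 1.733897) / (-1.08) = 2.4573,   |z_2| = 2.4573.
Moduli of all roots: 2.5000, 0.7536, 2.4573.
All moduli strictly greater than 1? No.
Verdict: Not invertible.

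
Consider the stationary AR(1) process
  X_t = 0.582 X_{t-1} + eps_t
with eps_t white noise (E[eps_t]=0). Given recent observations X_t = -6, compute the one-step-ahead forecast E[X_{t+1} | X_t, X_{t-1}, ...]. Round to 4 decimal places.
E[X_{t+1} \mid \mathcal F_t] = -3.4920

For an AR(p) model X_t = c + sum_i phi_i X_{t-i} + eps_t, the
one-step-ahead conditional mean is
  E[X_{t+1} | X_t, ...] = c + sum_i phi_i X_{t+1-i}.
Substitute known values:
  E[X_{t+1} | ...] = (0.582) * (-6)
                   = -3.4920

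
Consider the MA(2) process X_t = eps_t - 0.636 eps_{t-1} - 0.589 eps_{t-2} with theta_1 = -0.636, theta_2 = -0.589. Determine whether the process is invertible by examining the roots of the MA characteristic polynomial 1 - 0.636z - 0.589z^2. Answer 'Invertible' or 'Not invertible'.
\text{Not invertible}

The MA(q) characteristic polynomial is P(z) = 1 - 0.636z - 0.589z^2.
Invertibility requires all roots to lie outside the unit circle, i.e. |z| > 1 for every root.
Set 1 + (-0.636) z + (-0.589) z^2 = 0, i.e. a z^2 + b z + c = 0 with a = -0.589, b = -0.636, c = 1.
Discriminant D = b^2 - 4ac = (-0.636)^2 - 4*(-0.589)*1 = 0.404496 - (-2.356) = 2.760496.
D >= 0, so the roots are real: z = (-b +/- sqrt(D)) / (2a) = (0.636 +/- 1.661474) / (-1.178).
  z_1 = (0.636 + 1.661474) / (-1.178) = -1.9503,   |z_1| = 1.9503.
  z_2 = (0.636 - 1.661474) / (-1.178) = 0.8705,   |z_2| = 0.8705.
Moduli of all roots: 1.9503, 0.8705.
All moduli strictly greater than 1? No.
Verdict: Not invertible.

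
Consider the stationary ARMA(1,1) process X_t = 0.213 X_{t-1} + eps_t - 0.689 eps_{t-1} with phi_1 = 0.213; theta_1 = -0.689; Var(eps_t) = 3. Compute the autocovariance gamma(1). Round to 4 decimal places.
\gamma(1) = -1.2763

Multiply the model equation by X_{t-k} and take expectations. With theta_0 = psi_0 = 1 and psi_j the MA(infinity) weights, this gives
  gamma(k) - sum_i phi_i gamma(k-i) = c_k,
  c_k = sigma^2 * sum_{j=k..q} theta_j psi_{j-k}   (c_k = 0 for k > q),
using gamma(-m) = gamma(m).
psi-weights needed (psi_j = theta_j + sum_i phi_i psi_{j-i}):
  psi_1 = theta_1 + phi_1 = -0.689 + (0.213) = -0.476
Right-hand sides:
  c_0 = sigma^2 (1 + theta_1 psi_1) = 3 * (1 + (-0.689)(-0.476)) = 3 * 1.327964 = 3.983892
  c_1 = sigma^2 theta_1 = 3 * (-0.689) = -2.067
  c_2 = 0
Equations for k = 0 and k = 1 (AR order 1):
  gamma(0) = phi_1 gamma(1) + c_0
  gamma(1) = phi_1 gamma(0) + c_1
Substituting the second into the first: gamma(0) (1 - phi_1^2) = c_0 + phi_1 c_1, so
  gamma(0) = (c_0 + phi_1 c_1) / (1 - phi_1^2) = (3.983892 + (0.213)(-2.067)) / (1 - (0.213)^2) = 3.543621 / 0.954631 = 3.712032.
  gamma(1) = phi_1 gamma(0) + c_1 = (0.213)(3.712032) + (-2.067) = -1.276337.
Therefore gamma(1) = -1.2763 (to 4 decimal places).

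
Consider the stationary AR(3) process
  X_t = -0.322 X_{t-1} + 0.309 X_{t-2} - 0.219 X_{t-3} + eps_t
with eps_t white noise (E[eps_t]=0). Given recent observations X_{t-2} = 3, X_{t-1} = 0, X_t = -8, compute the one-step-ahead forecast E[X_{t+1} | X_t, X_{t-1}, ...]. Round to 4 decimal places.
E[X_{t+1} \mid \mathcal F_t] = 1.9190

For an AR(p) model X_t = c + sum_i phi_i X_{t-i} + eps_t, the
one-step-ahead conditional mean is
  E[X_{t+1} | X_t, ...] = c + sum_i phi_i X_{t+1-i}.
Substitute known values:
  E[X_{t+1} | ...] = (-0.322) * (-8) + (0.309) * (0) + (-0.219) * (3)
                   = 1.9190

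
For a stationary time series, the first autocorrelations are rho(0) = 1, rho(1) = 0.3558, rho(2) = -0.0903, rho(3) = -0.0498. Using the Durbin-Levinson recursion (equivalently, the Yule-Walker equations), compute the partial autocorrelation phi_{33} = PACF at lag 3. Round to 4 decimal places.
\phi_{33} = 0.0960

The PACF at lag k is phi_{kk}, the last component of the solution
to the Yule-Walker system G_k phi = r_k where
  (G_k)_{ij} = rho(|i - j|), (r_k)_i = rho(i), i,j = 1..k.
Equivalently, Durbin-Levinson gives phi_{kk} iteratively:
  phi_{11} = rho(1)
  phi_{kk} = [rho(k) - sum_{j=1..k-1} phi_{k-1,j} rho(k-j)]
            / [1 - sum_{j=1..k-1} phi_{k-1,j} rho(j)],
  phi_{k,j} = phi_{k-1,j} - phi_{kk} phi_{k-1,k-j},  j = 1..k-1.
Step k = 1:
  phi_11 = rho(1) = 0.3558.
Step k = 2:
  phi_22 = [rho(2) - phi_11 rho(1)] / [1 - phi_11 rho(1)] = [-0.0903 - (0.3558)(0.3558)] / [1 - (0.3558)(0.3558)]
         = -0.21689364 / 0.87340636 = -0.248331.
  Update: phi_21 = phi_11 - phi_22 phi_11 = 0.3558 - (-0.248331)(0.3558) = 0.444156.
Step k = 3:
  phi_33 = [rho(3) - phi_21 rho(2) - phi_22 rho(1)] / [1 - phi_21 rho(1) - phi_22 rho(2)]
    numerator   = -0.0498 - (0.444156)(-0.0903) - (-0.248331)(0.3558) = 0.07866337
    denominator = 1 - (0.444156)(0.3558) - (-0.248331)(-0.0903) = 0.819545
  phi_33 = 0.07866337 / 0.819545 = 0.096.
Therefore phi_{33} = 0.0960.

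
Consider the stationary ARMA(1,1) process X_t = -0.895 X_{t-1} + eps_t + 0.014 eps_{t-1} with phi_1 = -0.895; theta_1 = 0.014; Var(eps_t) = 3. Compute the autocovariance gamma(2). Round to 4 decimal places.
\gamma(2) = 11.7394

Multiply the model equation by X_{t-k} and take expectations. With theta_0 = psi_0 = 1 and psi_j the MA(infinity) weights, this gives
  gamma(k) - sum_i phi_i gamma(k-i) = c_k,
  c_k = sigma^2 * sum_{j=k..q} theta_j psi_{j-k}   (c_k = 0 for k > q),
using gamma(-m) = gamma(m).
psi-weights needed (psi_j = theta_j + sum_i phi_i psi_{j-i}):
  psi_1 = theta_1 + phi_1 = 0.014 + (-0.895) = -0.881
Right-hand sides:
  c_0 = sigma^2 (1 + theta_1 psi_1) = 3 * (1 + (0.014)(-0.881)) = 3 * 0.987666 = 2.962998
  c_1 = sigma^2 theta_1 = 3 * (0.014) = 0.042
  c_2 = 0
Equations for k = 0 and k = 1 (AR order 1):
  gamma(0) = phi_1 gamma(1) + c_0
  gamma(1) = phi_1 gamma(0) + c_1
Substituting the second into the first: gamma(0) (1 - phi_1^2) = c_0 + phi_1 c_1, so
  gamma(0) = (c_0 + phi_1 c_1) / (1 - phi_1^2) = (2.962998 + (-0.895)(0.042)) / (1 - (-0.895)^2) = 2.925408 / 0.198975 = 14.70239.
  gamma(1) = phi_1 gamma(0) + c_1 = (-0.895)(14.70239) + (0.042) = -13.116639.
For k = 2 (> q): gamma(2) = phi_1 gamma(1) = (-0.895)(-13.116639) = 11.739392.
Therefore gamma(2) = 11.7394 (to 4 decimal places).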